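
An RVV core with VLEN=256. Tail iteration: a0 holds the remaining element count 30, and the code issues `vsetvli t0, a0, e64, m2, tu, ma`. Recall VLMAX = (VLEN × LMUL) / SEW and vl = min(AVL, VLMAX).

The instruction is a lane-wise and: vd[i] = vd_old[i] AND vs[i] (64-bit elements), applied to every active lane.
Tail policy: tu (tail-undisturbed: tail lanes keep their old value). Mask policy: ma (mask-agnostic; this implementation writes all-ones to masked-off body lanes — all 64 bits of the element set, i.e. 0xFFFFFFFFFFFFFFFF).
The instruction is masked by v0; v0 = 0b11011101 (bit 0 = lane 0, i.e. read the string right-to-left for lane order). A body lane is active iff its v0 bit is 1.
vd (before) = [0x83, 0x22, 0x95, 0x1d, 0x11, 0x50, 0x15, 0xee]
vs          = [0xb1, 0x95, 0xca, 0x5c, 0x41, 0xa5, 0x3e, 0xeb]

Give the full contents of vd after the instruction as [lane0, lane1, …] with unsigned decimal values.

vd = [129, 18446744073709551615, 128, 28, 1, 18446744073709551615, 20, 234]

lanes per group: 256·2/64 = 8
vl = min(AVL, VLMAX) = min(30, 8) = 8
lane  0: and(0x83,0xb1) ⇒ 0x81
lane  1: mask-off/ones ⇒ 0xffffffffffffffff
lane  2: and(0x95,0xca) ⇒ 0x80
lane  3: and(0x1d,0x5c) ⇒ 0x1c
lane  4: and(0x11,0x41) ⇒ 0x01
lane  5: mask-off/ones ⇒ 0xffffffffffffffff
lane  6: and(0x15,0x3e) ⇒ 0x14
lane  7: and(0xee,0xeb) ⇒ 0xea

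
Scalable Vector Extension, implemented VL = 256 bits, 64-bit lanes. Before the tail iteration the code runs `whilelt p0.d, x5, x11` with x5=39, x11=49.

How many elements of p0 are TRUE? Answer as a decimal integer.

vl = 4

256-bit reg / 64-bit elem → 4 lanes
whilelt: lane j active iff 39+j < 49 → j < 10 → 4 active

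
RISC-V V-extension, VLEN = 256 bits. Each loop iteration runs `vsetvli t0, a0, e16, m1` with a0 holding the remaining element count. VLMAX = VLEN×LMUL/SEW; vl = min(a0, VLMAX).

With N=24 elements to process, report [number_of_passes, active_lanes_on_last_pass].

[iterations, last_vl] = [2, 8]

VLMAX = (256 × 1) / 16 = 16 lanes
24 elements at 16/iter → 2 passes, remainder 8 on the last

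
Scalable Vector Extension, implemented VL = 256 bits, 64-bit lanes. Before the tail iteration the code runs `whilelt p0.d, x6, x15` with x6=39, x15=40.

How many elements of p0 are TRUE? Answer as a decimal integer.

256-bit reg / 64-bit elem → 4 lanes
active while 39+j < 40, i.e. j ∈ [0,1) capped at 4 ⇒ 1

vl = 1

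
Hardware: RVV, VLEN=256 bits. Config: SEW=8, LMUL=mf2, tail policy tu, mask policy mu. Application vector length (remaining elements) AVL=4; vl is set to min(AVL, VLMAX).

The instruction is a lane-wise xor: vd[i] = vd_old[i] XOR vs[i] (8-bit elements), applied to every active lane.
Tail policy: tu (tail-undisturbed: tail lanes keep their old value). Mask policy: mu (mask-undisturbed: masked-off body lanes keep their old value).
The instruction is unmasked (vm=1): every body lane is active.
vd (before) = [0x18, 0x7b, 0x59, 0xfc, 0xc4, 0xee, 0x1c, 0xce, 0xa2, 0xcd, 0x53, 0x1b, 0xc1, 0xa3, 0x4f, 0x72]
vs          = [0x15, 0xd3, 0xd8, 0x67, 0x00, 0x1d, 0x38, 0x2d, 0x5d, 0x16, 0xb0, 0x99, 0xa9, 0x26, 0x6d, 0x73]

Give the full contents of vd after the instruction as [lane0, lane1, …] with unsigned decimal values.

vd = [13, 168, 129, 155, 196, 238, 28, 206, 162, 205, 83, 27, 193, 163, 79, 114]

lanes per group: 256·1/2/8 = 16
AVL=4 ≤ VLMAX=16, so vl = 4
[0] xor(0x18,0x15) = 0x0d
[1] xor(0x7b,0xd3) = 0xa8
[2] xor(0x59,0xd8) = 0x81
[3] xor(0xfc,0x67) = 0x9b
[4] tail/keep = 0xc4
[5] tail/keep = 0xee
[6] tail/keep = 0x1c
[7] tail/keep = 0xce
[8] tail/keep = 0xa2
[9] tail/keep = 0xcd
[10] tail/keep = 0x53
[11] tail/keep = 0x1b
[12] tail/keep = 0xc1
[13] tail/keep = 0xa3
[14] tail/keep = 0x4f
[15] tail/keep = 0x72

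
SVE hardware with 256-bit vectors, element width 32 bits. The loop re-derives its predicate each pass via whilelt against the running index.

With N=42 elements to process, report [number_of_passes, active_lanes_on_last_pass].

lane count: 256 div 32 = 8
iterations = ceil(42/8) = 6; final-pass vl = 2

[iterations, last_vl] = [6, 2]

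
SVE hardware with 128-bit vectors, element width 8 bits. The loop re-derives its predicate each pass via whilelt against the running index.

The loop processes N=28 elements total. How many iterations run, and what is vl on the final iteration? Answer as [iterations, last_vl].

lane count: 128 div 8 = 16
iterations = ceil(28/16) = 2; final-pass vl = 12

[iterations, last_vl] = [2, 12]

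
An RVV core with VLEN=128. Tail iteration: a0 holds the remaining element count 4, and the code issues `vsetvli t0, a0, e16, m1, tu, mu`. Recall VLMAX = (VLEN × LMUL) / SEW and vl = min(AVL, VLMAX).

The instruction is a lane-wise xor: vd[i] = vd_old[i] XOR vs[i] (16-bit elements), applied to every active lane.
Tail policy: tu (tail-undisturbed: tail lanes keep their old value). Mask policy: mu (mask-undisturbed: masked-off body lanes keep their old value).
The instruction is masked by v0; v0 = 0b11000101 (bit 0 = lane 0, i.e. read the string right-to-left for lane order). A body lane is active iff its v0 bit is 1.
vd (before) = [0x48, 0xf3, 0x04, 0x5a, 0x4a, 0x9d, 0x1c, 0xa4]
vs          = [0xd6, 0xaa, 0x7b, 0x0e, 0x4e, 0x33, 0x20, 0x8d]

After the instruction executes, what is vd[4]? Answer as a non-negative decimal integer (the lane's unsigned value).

VLMAX = (128 × 1) / 16 = 8 lanes
vl = min(AVL, VLMAX) = min(4, 8) = 4
[0] xor(0x48,0xd6) = 0x9e
[1] mask-off/keep = 0xf3
[2] xor(0x04,0x7b) = 0x7f
[3] mask-off/keep = 0x5a
[4] tail/keep = 0x4a
[5] tail/keep = 0x9d
[6] tail/keep = 0x1c
[7] tail/keep = 0xa4

vd[4] = 74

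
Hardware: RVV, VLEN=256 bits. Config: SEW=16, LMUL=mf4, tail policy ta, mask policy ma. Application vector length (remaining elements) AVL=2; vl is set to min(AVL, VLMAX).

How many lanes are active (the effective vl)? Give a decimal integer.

vl = 2

VLMAX = VLEN×LMUL/SEW = 256×1/4/16 = 4
AVL=2 ≤ VLMAX=4, so vl = 2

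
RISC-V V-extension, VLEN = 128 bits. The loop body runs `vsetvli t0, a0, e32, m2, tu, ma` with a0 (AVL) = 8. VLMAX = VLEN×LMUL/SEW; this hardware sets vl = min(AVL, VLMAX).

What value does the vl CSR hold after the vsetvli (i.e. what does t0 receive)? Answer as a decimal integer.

vl = 8

VLMAX = VLEN×LMUL/SEW = 128×2/32 = 8
AVL=8 ≤ VLMAX=8, so vl = 8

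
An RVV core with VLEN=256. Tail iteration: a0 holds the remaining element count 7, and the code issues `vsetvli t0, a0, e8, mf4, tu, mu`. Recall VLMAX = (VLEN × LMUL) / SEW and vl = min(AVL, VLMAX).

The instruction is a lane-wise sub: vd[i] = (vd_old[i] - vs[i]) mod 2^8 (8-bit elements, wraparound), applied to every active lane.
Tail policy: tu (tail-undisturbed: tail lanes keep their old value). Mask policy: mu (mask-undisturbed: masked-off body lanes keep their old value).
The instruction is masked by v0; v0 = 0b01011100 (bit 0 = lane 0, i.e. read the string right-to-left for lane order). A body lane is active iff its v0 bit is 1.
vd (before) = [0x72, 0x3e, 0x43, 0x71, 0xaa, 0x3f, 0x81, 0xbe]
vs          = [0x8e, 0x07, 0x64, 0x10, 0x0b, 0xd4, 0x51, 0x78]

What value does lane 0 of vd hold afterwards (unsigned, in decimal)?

vd[0] = 114

lanes per group: 256·1/4/8 = 8
vl = min(AVL, VLMAX) = min(7, 8) = 7
vd[0] mask-off/keep -> 0x72
vd[1] mask-off/keep -> 0x3e
vd[2] sub(0x43,0x64) -> 0xdf
vd[3] sub(0x71,0x10) -> 0x61
vd[4] sub(0xaa,0x0b) -> 0x9f
vd[5] mask-off/keep -> 0x3f
vd[6] sub(0x81,0x51) -> 0x30
vd[7] tail/keep -> 0xbe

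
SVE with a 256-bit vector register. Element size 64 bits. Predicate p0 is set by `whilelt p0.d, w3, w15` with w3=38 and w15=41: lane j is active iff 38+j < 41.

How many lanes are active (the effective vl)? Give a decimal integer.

vl = 3

lane count: 256 div 64 = 4
active while 38+j < 41, i.e. j ∈ [0,3) capped at 4 ⇒ 3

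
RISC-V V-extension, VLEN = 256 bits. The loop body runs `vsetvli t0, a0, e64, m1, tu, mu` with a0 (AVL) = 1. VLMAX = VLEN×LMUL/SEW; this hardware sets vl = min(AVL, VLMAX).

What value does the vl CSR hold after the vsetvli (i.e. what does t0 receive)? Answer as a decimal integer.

VLMAX = VLEN×LMUL/SEW = 256×1/64 = 4
vl = min(AVL, VLMAX) = min(1, 4) = 1

vl = 1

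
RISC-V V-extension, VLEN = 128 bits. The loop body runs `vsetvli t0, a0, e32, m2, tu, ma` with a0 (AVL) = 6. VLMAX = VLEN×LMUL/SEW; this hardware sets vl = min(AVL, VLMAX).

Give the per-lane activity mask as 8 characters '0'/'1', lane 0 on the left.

predicate = 11111100

VLMAX = (128 × 2) / 32 = 8 lanes
vl ← min(6, 8) = 6
bits (lane 0 leftmost): 11111100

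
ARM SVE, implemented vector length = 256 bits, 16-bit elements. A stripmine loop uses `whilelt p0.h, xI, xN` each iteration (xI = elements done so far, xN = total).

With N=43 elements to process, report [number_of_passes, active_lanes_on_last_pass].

[iterations, last_vl] = [3, 11]

lane count: 256 div 16 = 16
iterations = ceil(43/16) = 3; final-pass vl = 11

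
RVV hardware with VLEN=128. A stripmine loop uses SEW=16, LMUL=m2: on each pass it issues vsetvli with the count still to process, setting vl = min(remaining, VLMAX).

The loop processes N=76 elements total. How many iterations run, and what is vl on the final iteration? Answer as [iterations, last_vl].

[iterations, last_vl] = [5, 12]

VLMAX = (128 × 2) / 16 = 16 lanes
76 elements at 16/iter → 5 passes, remainder 12 on the last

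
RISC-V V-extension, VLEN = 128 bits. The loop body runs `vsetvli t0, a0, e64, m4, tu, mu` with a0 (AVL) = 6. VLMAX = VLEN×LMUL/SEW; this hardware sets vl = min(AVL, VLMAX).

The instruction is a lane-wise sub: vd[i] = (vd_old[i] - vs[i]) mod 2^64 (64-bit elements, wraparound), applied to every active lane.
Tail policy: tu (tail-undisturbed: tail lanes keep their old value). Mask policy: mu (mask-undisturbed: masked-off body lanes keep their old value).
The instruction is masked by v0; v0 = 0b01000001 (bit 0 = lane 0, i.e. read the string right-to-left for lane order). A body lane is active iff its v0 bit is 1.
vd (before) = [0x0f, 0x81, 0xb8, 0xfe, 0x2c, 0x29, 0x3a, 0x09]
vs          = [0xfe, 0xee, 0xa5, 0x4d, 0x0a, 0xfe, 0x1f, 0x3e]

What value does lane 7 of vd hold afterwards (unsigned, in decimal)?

vd[7] = 9

VLMAX = VLEN×LMUL/SEW = 128×4/64 = 8
AVL=6 ≤ VLMAX=8, so vl = 6
lane  0: sub(0x0f,0xfe) ⇒ 0xffffffffffffff11
lane  1: mask-off/keep ⇒ 0x81
lane  2: mask-off/keep ⇒ 0xb8
lane  3: mask-off/keep ⇒ 0xfe
lane  4: mask-off/keep ⇒ 0x2c
lane  5: mask-off/keep ⇒ 0x29
lane  6: tail/keep ⇒ 0x3a
lane  7: tail/keep ⇒ 0x09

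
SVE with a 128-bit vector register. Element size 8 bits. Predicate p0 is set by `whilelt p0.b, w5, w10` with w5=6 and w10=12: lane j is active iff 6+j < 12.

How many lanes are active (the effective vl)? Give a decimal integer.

vl = 6

128-bit reg / 8-bit elem → 16 lanes
whilelt: lane j active iff 6+j < 12 → j < 6 → 6 active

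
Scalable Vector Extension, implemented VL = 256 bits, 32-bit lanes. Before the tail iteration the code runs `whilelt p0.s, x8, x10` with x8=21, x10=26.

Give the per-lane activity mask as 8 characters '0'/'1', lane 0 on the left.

predicate = 11111000

lane count: 256 div 32 = 8
whilelt: lane j active iff 21+j < 26 → j < 5 → 5 active
bits (lane 0 leftmost): 11111000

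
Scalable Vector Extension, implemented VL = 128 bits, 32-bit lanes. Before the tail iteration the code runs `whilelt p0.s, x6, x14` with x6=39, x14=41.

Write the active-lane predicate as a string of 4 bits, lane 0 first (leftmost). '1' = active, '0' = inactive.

predicate = 1100

lane count: 128 div 32 = 4
whilelt: lane j active iff 39+j < 41 → j < 2 → 2 active
bits (lane 0 leftmost): 1100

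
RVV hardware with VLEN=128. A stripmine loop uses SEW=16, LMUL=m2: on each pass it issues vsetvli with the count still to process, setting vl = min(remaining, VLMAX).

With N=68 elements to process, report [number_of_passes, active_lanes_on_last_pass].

VLMAX = VLEN×LMUL/SEW = 128×2/16 = 16
N=68: ⌈68/16⌉ = 5 iters; last vl = 68 − 4×16 = 4

[iterations, last_vl] = [5, 4]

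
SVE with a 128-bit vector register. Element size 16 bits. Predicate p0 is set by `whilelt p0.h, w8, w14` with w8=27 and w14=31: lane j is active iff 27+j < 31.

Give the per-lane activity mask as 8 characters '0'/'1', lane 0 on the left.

predicate = 11110000

128-bit reg / 16-bit elem → 8 lanes
whilelt: lane j active iff 27+j < 31 → j < 4 → 4 active
bits (lane 0 leftmost): 11110000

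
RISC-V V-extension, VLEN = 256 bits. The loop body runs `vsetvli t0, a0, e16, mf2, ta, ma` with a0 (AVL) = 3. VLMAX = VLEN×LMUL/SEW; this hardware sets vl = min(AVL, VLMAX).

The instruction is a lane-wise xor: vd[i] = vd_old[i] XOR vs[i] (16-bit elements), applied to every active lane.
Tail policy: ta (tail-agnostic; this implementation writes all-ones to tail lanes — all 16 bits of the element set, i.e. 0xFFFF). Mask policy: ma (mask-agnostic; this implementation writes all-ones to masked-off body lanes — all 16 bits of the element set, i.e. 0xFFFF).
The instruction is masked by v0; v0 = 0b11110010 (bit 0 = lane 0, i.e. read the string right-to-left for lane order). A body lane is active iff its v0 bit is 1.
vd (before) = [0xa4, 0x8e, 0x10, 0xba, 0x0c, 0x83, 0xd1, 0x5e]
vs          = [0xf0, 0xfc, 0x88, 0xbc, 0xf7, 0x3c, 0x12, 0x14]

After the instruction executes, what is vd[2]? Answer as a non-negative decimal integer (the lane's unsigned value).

lanes per group: 256·1/2/16 = 8
vl = min(AVL, VLMAX) = min(3, 8) = 3
  i=0: mask-off/ones → 65535
  i=1: xor(0x8e,0xfc) → 114
  i=2: mask-off/ones → 65535
  i=3: tail/ones → 65535
  i=4: tail/ones → 65535
  i=5: tail/ones → 65535
  i=6: tail/ones → 65535
  i=7: tail/ones → 65535

vd[2] = 65535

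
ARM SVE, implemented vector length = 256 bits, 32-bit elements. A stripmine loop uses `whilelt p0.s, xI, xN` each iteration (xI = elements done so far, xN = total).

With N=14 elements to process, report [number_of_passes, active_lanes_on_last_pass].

register lanes = 256/32 = 8
iterations = ceil(14/8) = 2; final-pass vl = 6

[iterations, last_vl] = [2, 6]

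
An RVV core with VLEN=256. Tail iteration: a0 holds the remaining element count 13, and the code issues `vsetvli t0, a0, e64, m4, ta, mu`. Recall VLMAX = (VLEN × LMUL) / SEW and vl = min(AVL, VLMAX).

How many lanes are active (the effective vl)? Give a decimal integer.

VLMAX = VLEN×LMUL/SEW = 256×4/64 = 16
AVL=13 ≤ VLMAX=16, so vl = 13

vl = 13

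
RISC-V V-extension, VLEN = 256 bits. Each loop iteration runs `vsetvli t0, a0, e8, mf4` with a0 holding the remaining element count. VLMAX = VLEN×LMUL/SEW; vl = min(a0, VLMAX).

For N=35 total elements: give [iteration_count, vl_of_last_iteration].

[iterations, last_vl] = [5, 3]

lanes per group: 256·1/4/8 = 8
35 elements at 8/iter → 5 passes, remainder 3 on the last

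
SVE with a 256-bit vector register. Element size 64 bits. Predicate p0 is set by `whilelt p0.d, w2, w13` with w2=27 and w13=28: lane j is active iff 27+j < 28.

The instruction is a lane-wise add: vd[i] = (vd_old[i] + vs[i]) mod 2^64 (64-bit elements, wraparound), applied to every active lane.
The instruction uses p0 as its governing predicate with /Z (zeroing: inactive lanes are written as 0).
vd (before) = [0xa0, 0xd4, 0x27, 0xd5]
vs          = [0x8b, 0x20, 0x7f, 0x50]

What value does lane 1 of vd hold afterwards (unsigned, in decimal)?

register lanes = 256/64 = 4
whilelt: lane j active iff 27+j < 28 → j < 1 → 1 active
vd[0] add(0xa0,0x8b) -> 0x12b
vd[1] tail/zero -> 0x00
vd[2] tail/zero -> 0x00
vd[3] tail/zero -> 0x00

vd[1] = 0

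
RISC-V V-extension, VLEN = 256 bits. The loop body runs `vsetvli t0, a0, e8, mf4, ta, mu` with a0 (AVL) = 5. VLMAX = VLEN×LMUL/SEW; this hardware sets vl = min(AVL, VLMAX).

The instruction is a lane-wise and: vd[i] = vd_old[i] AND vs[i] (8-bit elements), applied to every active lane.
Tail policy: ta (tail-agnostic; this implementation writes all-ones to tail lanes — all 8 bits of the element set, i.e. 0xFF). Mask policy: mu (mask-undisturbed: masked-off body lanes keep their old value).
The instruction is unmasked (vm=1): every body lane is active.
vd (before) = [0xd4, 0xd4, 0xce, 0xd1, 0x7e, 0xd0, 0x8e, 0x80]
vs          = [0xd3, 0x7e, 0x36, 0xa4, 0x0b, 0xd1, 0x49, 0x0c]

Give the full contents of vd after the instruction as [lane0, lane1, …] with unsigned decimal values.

vd = [208, 84, 6, 128, 10, 255, 255, 255]

VLMAX = (256 × 1/4) / 8 = 8 lanes
vl = min(AVL, VLMAX) = min(5, 8) = 5
vd[0] and(0xd4,0xd3) -> 0xd0
vd[1] and(0xd4,0x7e) -> 0x54
vd[2] and(0xce,0x36) -> 0x06
vd[3] and(0xd1,0xa4) -> 0x80
vd[4] and(0x7e,0x0b) -> 0x0a
vd[5] tail/ones -> 0xff
vd[6] tail/ones -> 0xff
vd[7] tail/ones -> 0xff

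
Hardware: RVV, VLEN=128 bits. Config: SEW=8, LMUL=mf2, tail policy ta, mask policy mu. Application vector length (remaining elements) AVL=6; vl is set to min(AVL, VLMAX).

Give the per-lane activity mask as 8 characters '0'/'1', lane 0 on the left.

VLMAX = VLEN×LMUL/SEW = 128×1/2/8 = 8
vl ← min(6, 8) = 6
bits (lane 0 leftmost): 11111100

predicate = 11111100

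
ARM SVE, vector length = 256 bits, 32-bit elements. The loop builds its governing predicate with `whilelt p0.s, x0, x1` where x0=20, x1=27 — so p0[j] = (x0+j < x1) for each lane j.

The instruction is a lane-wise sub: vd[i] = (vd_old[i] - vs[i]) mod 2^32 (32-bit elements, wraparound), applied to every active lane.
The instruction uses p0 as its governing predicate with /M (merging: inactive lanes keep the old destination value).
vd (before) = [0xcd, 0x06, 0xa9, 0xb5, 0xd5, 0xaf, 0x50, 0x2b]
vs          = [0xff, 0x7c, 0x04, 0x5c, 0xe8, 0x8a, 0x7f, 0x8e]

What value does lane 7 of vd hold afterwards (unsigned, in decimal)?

lane count: 256 div 32 = 8
p0[j] = (20+j < 27); true for j=0..6 → 7 lanes set
[0] sub(0xcd,0xff) = 0xffffffce
[1] sub(0x06,0x7c) = 0xffffff8a
[2] sub(0xa9,0x04) = 0xa5
[3] sub(0xb5,0x5c) = 0x59
[4] sub(0xd5,0xe8) = 0xffffffed
[5] sub(0xaf,0x8a) = 0x25
[6] sub(0x50,0x7f) = 0xffffffd1
[7] tail/keep = 0x2b

vd[7] = 43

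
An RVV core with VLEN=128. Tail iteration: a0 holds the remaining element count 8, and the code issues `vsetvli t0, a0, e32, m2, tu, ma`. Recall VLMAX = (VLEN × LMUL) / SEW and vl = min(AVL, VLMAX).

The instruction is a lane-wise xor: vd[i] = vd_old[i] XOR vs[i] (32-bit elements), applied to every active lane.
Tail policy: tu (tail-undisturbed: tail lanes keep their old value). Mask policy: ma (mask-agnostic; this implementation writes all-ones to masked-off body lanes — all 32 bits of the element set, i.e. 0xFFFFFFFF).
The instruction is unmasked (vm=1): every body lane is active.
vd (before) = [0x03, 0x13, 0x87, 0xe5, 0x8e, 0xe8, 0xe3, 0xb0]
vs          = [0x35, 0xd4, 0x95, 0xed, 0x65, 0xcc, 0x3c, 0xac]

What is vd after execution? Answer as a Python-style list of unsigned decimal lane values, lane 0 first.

VLMAX = (128 × 2) / 32 = 8 lanes
vl ← min(8, 8) = 8
[0] xor(0x03,0x35) = 0x36
[1] xor(0x13,0xd4) = 0xc7
[2] xor(0x87,0x95) = 0x12
[3] xor(0xe5,0xed) = 0x08
[4] xor(0x8e,0x65) = 0xeb
[5] xor(0xe8,0xcc) = 0x24
[6] xor(0xe3,0x3c) = 0xdf
[7] xor(0xb0,0xac) = 0x1c

vd = [54, 199, 18, 8, 235, 36, 223, 28]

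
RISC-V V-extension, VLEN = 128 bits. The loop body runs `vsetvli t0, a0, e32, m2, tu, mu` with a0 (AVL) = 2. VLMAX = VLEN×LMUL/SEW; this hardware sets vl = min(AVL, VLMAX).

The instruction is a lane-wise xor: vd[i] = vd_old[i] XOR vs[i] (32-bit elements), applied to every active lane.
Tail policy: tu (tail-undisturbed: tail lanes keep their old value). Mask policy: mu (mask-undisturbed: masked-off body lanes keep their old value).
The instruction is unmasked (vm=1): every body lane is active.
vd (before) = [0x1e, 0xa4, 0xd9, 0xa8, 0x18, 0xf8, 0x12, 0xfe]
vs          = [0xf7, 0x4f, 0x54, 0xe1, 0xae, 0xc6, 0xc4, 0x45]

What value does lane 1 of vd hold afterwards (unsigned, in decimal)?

vd[1] = 235

VLMAX = (128 × 2) / 32 = 8 lanes
vl = min(AVL, VLMAX) = min(2, 8) = 2
vd[0] xor(0x1e,0xf7) -> 0xe9
vd[1] xor(0xa4,0x4f) -> 0xeb
vd[2] tail/keep -> 0xd9
vd[3] tail/keep -> 0xa8
vd[4] tail/keep -> 0x18
vd[5] tail/keep -> 0xf8
vd[6] tail/keep -> 0x12
vd[7] tail/keep -> 0xfe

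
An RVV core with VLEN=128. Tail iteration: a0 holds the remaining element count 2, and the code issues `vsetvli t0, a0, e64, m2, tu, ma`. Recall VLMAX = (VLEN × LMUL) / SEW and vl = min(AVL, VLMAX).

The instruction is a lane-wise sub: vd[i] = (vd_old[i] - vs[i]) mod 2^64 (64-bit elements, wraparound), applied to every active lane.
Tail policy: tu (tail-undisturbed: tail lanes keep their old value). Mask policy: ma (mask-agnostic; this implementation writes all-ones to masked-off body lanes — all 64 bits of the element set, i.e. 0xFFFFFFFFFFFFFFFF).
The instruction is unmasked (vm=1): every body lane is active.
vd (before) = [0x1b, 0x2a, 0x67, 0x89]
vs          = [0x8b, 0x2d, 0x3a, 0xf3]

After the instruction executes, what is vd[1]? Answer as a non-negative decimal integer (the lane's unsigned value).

VLMAX = VLEN×LMUL/SEW = 128×2/64 = 4
AVL=2 ≤ VLMAX=4, so vl = 2
vd[0] sub(0x1b,0x8b) -> 0xffffffffffffff90
vd[1] sub(0x2a,0x2d) -> 0xfffffffffffffffd
vd[2] tail/keep -> 0x67
vd[3] tail/keep -> 0x89

vd[1] = 18446744073709551613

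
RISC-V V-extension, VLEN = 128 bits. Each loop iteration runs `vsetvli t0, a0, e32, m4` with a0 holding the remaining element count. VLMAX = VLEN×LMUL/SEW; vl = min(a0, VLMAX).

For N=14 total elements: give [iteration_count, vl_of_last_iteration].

[iterations, last_vl] = [1, 14]

lanes per group: 128·4/32 = 16
iterations = ceil(14/16) = 1; final-pass vl = 14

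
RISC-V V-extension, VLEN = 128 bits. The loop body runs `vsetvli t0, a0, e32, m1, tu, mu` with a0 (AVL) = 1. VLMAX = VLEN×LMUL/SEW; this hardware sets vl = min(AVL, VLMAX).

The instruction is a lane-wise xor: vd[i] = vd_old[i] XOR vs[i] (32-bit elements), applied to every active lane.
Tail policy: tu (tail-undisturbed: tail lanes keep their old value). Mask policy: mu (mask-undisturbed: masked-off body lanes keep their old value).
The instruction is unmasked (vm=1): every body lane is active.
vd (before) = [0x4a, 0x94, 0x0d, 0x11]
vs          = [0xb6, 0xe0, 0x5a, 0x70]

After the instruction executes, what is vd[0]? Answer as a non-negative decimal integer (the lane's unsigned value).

vd[0] = 252

VLMAX = VLEN×LMUL/SEW = 128×1/32 = 4
AVL=1 ≤ VLMAX=4, so vl = 1
  i=0: xor(0x4a,0xb6) → 252
  i=1: tail/keep → 148
  i=2: tail/keep → 13
  i=3: tail/keep → 17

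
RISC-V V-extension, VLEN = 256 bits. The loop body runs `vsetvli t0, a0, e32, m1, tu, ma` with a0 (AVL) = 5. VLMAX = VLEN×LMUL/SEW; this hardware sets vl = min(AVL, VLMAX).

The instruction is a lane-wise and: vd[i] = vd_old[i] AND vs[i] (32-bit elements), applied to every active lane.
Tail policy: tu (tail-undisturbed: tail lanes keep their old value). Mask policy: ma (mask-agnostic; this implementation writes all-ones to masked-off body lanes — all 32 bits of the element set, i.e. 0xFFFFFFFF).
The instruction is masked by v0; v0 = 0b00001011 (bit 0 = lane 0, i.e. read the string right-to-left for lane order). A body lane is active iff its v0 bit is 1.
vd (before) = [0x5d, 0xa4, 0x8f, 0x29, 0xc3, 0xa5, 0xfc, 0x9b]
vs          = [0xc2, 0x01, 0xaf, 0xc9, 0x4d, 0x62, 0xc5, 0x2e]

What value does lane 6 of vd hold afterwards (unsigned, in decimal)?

vd[6] = 252

lanes per group: 256·1/32 = 8
vl = min(AVL, VLMAX) = min(5, 8) = 5
vd[0] and(0x5d,0xc2) -> 0x40
vd[1] and(0xa4,0x01) -> 0x00
vd[2] mask-off/ones -> 0xffffffff
vd[3] and(0x29,0xc9) -> 0x09
vd[4] mask-off/ones -> 0xffffffff
vd[5] tail/keep -> 0xa5
vd[6] tail/keep -> 0xfc
vd[7] tail/keep -> 0x9b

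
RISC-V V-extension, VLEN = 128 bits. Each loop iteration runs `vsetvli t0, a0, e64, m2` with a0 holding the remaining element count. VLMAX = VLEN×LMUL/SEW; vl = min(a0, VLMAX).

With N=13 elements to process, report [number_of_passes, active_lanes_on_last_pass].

VLMAX = VLEN×LMUL/SEW = 128×2/64 = 4
iterations = ceil(13/4) = 4; final-pass vl = 1

[iterations, last_vl] = [4, 1]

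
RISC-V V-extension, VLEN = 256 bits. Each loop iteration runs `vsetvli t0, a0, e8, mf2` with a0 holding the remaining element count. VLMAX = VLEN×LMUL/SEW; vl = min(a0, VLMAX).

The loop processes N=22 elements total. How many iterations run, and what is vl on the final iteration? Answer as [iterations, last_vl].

[iterations, last_vl] = [2, 6]

VLMAX = VLEN×LMUL/SEW = 256×1/2/8 = 16
N=22: ⌈22/16⌉ = 2 iters; last vl = 22 − 1×16 = 6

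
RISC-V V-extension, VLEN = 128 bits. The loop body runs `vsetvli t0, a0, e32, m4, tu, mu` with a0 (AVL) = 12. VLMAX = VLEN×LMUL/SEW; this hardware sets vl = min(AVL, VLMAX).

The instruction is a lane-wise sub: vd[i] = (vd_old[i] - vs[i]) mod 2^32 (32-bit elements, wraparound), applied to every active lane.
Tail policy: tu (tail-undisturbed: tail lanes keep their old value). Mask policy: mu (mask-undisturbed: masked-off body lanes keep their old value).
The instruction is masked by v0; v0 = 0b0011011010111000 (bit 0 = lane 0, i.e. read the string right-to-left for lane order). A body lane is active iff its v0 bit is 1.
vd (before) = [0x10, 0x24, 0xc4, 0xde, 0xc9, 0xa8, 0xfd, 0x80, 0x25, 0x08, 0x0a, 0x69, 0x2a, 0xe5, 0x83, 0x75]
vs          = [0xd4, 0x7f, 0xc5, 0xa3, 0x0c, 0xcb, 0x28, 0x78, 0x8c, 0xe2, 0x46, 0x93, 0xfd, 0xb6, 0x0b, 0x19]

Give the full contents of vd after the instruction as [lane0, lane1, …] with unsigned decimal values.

VLMAX = VLEN×LMUL/SEW = 128×4/32 = 16
AVL=12 ≤ VLMAX=16, so vl = 12
  i=0: mask-off/keep → 16
  i=1: mask-off/keep → 36
  i=2: mask-off/keep → 196
  i=3: sub(0xde,0xa3) → 59
  i=4: sub(0xc9,0x0c) → 189
  i=5: sub(0xa8,0xcb) → 4294967261
  i=6: mask-off/keep → 253
  i=7: sub(0x80,0x78) → 8
  i=8: mask-off/keep → 37
  i=9: sub(0x08,0xe2) → 4294967078
  i=10: sub(0x0a,0x46) → 4294967236
  i=11: mask-off/keep → 105
  i=12: tail/keep → 42
  i=13: tail/keep → 229
  i=14: tail/keep → 131
  i=15: tail/keep → 117

vd = [16, 36, 196, 59, 189, 4294967261, 253, 8, 37, 4294967078, 4294967236, 105, 42, 229, 131, 117]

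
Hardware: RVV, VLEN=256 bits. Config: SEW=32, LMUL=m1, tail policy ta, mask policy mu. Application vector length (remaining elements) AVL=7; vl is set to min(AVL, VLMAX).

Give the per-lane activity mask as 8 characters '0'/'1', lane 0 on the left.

predicate = 11111110

lanes per group: 256·1/32 = 8
AVL=7 ≤ VLMAX=8, so vl = 7
bits (lane 0 leftmost): 11111110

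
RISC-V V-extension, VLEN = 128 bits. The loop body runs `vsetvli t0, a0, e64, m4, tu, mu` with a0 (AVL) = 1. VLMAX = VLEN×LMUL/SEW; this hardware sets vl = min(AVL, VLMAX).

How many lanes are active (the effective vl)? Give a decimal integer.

vl = 1

lanes per group: 128·4/64 = 8
vl = min(AVL, VLMAX) = min(1, 8) = 1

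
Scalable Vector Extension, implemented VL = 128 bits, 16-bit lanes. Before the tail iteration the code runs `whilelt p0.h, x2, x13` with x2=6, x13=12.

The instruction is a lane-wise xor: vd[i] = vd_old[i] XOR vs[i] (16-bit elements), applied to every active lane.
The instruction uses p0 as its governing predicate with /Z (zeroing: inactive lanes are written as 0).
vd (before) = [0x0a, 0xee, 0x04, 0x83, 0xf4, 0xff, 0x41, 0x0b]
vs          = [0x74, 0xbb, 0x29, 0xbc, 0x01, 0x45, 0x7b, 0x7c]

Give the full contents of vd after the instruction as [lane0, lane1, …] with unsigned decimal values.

register lanes = 128/16 = 8
whilelt: lane j active iff 6+j < 12 → j < 6 → 6 active
lane  0: xor(0x0a,0x74) ⇒ 0x7e
lane  1: xor(0xee,0xbb) ⇒ 0x55
lane  2: xor(0x04,0x29) ⇒ 0x2d
lane  3: xor(0x83,0xbc) ⇒ 0x3f
lane  4: xor(0xf4,0x01) ⇒ 0xf5
lane  5: xor(0xff,0x45) ⇒ 0xba
lane  6: tail/zero ⇒ 0x00
lane  7: tail/zero ⇒ 0x00

vd = [126, 85, 45, 63, 245, 186, 0, 0]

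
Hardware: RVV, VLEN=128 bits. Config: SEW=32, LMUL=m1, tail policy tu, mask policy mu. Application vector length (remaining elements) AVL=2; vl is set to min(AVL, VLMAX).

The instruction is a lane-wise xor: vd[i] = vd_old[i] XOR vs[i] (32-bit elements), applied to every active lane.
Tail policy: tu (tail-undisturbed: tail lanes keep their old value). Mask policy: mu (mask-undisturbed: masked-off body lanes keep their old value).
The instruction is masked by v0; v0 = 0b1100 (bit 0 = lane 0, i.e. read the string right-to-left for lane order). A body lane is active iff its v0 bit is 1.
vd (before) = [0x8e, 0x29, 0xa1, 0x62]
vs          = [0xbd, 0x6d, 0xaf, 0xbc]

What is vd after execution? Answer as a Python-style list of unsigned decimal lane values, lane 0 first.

lanes per group: 128·1/32 = 4
vl = min(AVL, VLMAX) = min(2, 4) = 2
[0] mask-off/keep = 0x8e
[1] mask-off/keep = 0x29
[2] tail/keep = 0xa1
[3] tail/keep = 0x62

vd = [142, 41, 161, 98]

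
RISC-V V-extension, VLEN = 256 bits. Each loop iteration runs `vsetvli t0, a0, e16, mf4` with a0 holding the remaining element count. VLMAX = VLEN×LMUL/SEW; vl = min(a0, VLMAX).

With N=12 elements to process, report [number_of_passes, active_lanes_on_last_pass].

[iterations, last_vl] = [3, 4]

VLMAX = (256 × 1/4) / 16 = 4 lanes
N=12: ⌈12/4⌉ = 3 iters; last vl = 12 − 2×4 = 4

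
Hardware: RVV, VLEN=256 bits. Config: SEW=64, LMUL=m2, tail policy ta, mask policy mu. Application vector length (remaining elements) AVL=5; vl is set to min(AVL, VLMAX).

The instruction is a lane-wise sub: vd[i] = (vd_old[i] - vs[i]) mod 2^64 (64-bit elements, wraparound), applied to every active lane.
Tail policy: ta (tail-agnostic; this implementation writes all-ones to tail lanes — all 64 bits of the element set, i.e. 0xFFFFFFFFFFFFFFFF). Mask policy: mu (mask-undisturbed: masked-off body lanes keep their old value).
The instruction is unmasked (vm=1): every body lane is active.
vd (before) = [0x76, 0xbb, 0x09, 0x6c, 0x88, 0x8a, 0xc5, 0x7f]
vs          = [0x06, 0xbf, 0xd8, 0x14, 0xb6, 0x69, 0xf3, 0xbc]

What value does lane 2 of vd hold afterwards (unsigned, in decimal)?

VLMAX = VLEN×LMUL/SEW = 256×2/64 = 8
vl ← min(5, 8) = 5
vd[0] sub(0x76,0x06) -> 0x70
vd[1] sub(0xbb,0xbf) -> 0xfffffffffffffffc
vd[2] sub(0x09,0xd8) -> 0xffffffffffffff31
vd[3] sub(0x6c,0x14) -> 0x58
vd[4] sub(0x88,0xb6) -> 0xffffffffffffffd2
vd[5] tail/ones -> 0xffffffffffffffff
vd[6] tail/ones -> 0xffffffffffffffff
vd[7] tail/ones -> 0xffffffffffffffff

vd[2] = 18446744073709551409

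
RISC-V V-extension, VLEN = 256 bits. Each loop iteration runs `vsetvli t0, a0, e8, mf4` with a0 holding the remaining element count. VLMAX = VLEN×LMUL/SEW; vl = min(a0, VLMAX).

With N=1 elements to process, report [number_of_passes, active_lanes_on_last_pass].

lanes per group: 256·1/4/8 = 8
iterations = ceil(1/8) = 1; final-pass vl = 1

[iterations, last_vl] = [1, 1]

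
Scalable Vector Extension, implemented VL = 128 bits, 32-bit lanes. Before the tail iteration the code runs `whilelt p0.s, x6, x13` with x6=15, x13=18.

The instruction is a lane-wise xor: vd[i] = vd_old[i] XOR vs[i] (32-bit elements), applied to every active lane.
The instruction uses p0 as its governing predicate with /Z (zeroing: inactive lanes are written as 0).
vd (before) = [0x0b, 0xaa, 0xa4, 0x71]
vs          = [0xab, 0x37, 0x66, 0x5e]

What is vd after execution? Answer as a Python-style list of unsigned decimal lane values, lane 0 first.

register lanes = 128/32 = 4
whilelt: lane j active iff 15+j < 18 → j < 3 → 3 active
lane  0: xor(0x0b,0xab) ⇒ 0xa0
lane  1: xor(0xaa,0x37) ⇒ 0x9d
lane  2: xor(0xa4,0x66) ⇒ 0xc2
lane  3: tail/zero ⇒ 0x00

vd = [160, 157, 194, 0]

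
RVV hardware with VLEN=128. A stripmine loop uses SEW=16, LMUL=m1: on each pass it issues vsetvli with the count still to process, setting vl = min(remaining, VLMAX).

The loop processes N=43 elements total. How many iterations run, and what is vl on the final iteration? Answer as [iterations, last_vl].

[iterations, last_vl] = [6, 3]

VLMAX = (128 × 1) / 16 = 8 lanes
43 elements at 8/iter → 6 passes, remainder 3 on the last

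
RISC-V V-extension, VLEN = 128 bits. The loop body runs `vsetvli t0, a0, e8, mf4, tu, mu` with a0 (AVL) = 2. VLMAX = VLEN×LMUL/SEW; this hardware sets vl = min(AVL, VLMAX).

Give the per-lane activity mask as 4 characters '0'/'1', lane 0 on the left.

predicate = 1100

VLMAX = VLEN×LMUL/SEW = 128×1/4/8 = 4
vl ← min(2, 4) = 2
bits (lane 0 leftmost): 1100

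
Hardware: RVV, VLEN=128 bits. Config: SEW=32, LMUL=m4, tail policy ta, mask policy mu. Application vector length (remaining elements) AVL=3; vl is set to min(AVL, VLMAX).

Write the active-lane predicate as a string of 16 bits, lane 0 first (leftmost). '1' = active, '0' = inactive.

predicate = 1110000000000000

VLMAX = VLEN×LMUL/SEW = 128×4/32 = 16
vl ← min(3, 16) = 3
bits (lane 0 leftmost): 1110000000000000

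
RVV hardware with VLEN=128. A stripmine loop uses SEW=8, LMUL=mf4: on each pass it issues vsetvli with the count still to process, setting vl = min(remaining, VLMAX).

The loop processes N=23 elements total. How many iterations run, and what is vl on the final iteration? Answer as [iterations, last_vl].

[iterations, last_vl] = [6, 3]

VLMAX = VLEN×LMUL/SEW = 128×1/4/8 = 4
N=23: ⌈23/4⌉ = 6 iters; last vl = 23 − 5×4 = 3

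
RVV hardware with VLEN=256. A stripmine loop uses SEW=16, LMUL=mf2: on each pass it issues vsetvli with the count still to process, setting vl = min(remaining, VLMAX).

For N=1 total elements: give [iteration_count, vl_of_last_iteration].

[iterations, last_vl] = [1, 1]

VLMAX = VLEN×LMUL/SEW = 256×1/2/16 = 8
1 elements at 8/iter → 1 passes, remainder 1 on the last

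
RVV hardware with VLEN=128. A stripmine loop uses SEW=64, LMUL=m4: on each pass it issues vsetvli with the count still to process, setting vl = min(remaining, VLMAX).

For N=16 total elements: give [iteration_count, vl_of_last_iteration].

VLMAX = VLEN×LMUL/SEW = 128×4/64 = 8
16 elements at 8/iter → 2 passes, remainder 8 on the last

[iterations, last_vl] = [2, 8]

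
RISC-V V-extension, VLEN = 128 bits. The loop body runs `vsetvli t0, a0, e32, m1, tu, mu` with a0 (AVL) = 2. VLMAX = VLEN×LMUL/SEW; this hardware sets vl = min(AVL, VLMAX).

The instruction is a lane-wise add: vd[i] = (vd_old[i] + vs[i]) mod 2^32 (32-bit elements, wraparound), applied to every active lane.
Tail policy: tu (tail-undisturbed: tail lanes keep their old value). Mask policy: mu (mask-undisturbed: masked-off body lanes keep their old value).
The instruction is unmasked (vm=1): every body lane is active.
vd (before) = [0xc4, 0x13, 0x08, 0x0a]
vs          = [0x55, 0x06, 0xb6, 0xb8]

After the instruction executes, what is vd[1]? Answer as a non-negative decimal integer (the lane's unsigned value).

VLMAX = (128 × 1) / 32 = 4 lanes
vl = min(AVL, VLMAX) = min(2, 4) = 2
vd[0] add(0xc4,0x55) -> 0x119
vd[1] add(0x13,0x06) -> 0x19
vd[2] tail/keep -> 0x08
vd[3] tail/keep -> 0x0a

vd[1] = 25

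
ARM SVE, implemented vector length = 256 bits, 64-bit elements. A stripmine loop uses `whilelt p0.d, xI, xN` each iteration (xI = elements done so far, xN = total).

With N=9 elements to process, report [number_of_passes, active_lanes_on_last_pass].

register lanes = 256/64 = 4
9 elements at 4/iter → 3 passes, remainder 1 on the last

[iterations, last_vl] = [3, 1]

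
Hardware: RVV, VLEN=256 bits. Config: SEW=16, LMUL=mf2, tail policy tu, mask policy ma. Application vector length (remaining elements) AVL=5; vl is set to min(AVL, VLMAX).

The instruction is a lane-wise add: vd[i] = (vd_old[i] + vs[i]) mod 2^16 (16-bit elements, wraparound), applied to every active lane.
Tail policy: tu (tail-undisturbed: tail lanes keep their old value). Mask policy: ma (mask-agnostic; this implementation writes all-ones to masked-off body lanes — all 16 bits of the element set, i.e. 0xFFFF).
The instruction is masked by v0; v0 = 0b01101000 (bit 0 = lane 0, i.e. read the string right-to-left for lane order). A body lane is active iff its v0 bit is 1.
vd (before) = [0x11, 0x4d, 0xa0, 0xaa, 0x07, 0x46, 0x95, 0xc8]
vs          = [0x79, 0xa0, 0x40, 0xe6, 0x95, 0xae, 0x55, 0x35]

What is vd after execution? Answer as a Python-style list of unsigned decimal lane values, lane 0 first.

VLMAX = (256 × 1/2) / 16 = 8 lanes
vl ← min(5, 8) = 5
  i=0: mask-off/ones → 65535
  i=1: mask-off/ones → 65535
  i=2: mask-off/ones → 65535
  i=3: add(0xaa,0xe6) → 400
  i=4: mask-off/ones → 65535
  i=5: tail/keep → 70
  i=6: tail/keep → 149
  i=7: tail/keep → 200

vd = [65535, 65535, 65535, 400, 65535, 70, 149, 200]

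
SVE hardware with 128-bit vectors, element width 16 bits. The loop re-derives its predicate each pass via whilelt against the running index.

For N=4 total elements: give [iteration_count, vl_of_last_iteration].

[iterations, last_vl] = [1, 4]

lane count: 128 div 16 = 8
N=4: ⌈4/8⌉ = 1 iters; last vl = 4 − 0×8 = 4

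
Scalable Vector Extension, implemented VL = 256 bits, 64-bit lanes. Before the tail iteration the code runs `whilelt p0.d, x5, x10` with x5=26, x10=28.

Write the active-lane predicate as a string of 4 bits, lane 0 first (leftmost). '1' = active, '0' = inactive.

register lanes = 256/64 = 4
p0[j] = (26+j < 28); true for j=0..1 → 2 lanes set
bits (lane 0 leftmost): 1100

predicate = 1100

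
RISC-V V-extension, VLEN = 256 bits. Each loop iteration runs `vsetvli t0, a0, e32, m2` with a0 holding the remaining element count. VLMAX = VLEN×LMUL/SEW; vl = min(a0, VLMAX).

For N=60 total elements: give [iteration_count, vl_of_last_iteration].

[iterations, last_vl] = [4, 12]

VLMAX = (256 × 2) / 32 = 16 lanes
60 elements at 16/iter → 4 passes, remainder 12 on the last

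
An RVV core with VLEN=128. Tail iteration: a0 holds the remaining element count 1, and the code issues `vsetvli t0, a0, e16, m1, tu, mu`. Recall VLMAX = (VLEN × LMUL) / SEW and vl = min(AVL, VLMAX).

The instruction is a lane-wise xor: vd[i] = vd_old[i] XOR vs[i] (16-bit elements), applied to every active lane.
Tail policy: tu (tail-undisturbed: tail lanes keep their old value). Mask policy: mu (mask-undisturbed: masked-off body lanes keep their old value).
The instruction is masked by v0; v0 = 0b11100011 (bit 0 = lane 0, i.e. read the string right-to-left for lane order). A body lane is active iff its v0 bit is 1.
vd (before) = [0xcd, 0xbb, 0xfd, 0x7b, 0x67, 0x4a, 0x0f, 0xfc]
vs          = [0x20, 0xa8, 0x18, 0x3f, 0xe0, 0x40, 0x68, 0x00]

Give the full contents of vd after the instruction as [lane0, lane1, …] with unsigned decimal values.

vd = [237, 187, 253, 123, 103, 74, 15, 252]

VLMAX = (128 × 1) / 16 = 8 lanes
AVL=1 ≤ VLMAX=8, so vl = 1
[0] xor(0xcd,0x20) = 0xed
[1] tail/keep = 0xbb
[2] tail/keep = 0xfd
[3] tail/keep = 0x7b
[4] tail/keep = 0x67
[5] tail/keep = 0x4a
[6] tail/keep = 0x0f
[7] tail/keep = 0xfc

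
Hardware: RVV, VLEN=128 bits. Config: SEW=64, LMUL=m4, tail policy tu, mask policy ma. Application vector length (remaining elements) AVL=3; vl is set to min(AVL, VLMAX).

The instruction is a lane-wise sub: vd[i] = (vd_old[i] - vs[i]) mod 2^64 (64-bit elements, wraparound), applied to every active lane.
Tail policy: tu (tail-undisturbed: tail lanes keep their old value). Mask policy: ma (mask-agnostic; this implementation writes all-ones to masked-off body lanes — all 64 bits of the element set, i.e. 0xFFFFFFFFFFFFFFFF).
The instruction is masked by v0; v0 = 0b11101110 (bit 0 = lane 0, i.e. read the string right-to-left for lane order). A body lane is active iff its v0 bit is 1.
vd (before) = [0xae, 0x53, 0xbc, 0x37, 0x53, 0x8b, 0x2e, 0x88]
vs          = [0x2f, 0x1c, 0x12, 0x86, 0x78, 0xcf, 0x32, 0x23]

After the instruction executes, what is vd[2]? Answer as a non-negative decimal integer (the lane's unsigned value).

vd[2] = 170

lanes per group: 128·4/64 = 8
AVL=3 ≤ VLMAX=8, so vl = 3
  i=0: mask-off/ones → 18446744073709551615
  i=1: sub(0x53,0x1c) → 55
  i=2: sub(0xbc,0x12) → 170
  i=3: tail/keep → 55
  i=4: tail/keep → 83
  i=5: tail/keep → 139
  i=6: tail/keep → 46
  i=7: tail/keep → 136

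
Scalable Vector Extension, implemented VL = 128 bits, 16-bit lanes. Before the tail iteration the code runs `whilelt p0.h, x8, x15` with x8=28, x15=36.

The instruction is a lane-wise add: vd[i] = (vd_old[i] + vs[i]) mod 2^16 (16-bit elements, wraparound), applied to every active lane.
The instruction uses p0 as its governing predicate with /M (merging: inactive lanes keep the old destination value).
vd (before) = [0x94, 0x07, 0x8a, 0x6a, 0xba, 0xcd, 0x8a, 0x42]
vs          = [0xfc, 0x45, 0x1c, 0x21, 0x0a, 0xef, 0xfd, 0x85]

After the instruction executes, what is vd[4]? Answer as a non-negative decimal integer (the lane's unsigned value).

register lanes = 128/16 = 8
active while 28+j < 36, i.e. j ∈ [0,8) capped at 8 ⇒ 8
  i=0: add(0x94,0xfc) → 400
  i=1: add(0x07,0x45) → 76
  i=2: add(0x8a,0x1c) → 166
  i=3: add(0x6a,0x21) → 139
  i=4: add(0xba,0x0a) → 196
  i=5: add(0xcd,0xef) → 444
  i=6: add(0x8a,0xfd) → 391
  i=7: add(0x42,0x85) → 199

vd[4] = 196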